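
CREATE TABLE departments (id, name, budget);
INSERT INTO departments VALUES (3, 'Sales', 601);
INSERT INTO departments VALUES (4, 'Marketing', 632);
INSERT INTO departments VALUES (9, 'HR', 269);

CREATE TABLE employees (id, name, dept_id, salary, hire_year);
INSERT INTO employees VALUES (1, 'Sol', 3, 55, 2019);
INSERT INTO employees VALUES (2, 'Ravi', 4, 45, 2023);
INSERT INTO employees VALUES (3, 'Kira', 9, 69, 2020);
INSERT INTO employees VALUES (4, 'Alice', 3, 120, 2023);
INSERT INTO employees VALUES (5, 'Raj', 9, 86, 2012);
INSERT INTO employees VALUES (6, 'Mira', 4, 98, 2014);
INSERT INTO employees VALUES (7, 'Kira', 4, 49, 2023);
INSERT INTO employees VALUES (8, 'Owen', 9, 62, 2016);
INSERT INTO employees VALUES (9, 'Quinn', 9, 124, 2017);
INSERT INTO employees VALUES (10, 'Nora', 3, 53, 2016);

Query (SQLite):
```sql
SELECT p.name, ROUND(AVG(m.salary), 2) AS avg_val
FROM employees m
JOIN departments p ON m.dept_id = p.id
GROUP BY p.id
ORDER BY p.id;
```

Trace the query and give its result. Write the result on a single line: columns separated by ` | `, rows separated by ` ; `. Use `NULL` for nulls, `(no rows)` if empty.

Sales | 76 ; Marketing | 64 ; HR | 85.25

Join each employees row to its departments via dept_id.
Group joined rows by departments.id; compute ROUND(AVG(m.salary), 2) per group.
  3: ids {1, 4, 10} → ROUND(AVG(m.salary), 2)=76
  4: ids {2, 6, 7} → ROUND(AVG(m.salary), 2)=64
  9: ids {3, 5, 8, 9} → ROUND(AVG(m.salary), 2)=85.25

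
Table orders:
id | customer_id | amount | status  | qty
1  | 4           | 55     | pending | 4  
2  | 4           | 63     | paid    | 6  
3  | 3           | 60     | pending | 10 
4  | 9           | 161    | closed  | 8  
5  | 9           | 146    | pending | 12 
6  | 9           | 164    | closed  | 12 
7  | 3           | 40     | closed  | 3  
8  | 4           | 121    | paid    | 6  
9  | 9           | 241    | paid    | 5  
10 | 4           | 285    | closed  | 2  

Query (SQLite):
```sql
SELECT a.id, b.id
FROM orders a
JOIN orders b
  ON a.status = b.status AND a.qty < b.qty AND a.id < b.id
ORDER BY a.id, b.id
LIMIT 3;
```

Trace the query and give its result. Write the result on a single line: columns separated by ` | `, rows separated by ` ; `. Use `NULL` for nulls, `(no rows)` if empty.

1 | 3 ; 1 | 5 ; 3 | 5

Pairs (a,b) with same status, a.qty < b.qty, a.id < b.id.
status groups: closed:{4,6,7,10} paid:{2,8,9} pending:{1,3,5}
Ordered by (a.id, b.id); first 3.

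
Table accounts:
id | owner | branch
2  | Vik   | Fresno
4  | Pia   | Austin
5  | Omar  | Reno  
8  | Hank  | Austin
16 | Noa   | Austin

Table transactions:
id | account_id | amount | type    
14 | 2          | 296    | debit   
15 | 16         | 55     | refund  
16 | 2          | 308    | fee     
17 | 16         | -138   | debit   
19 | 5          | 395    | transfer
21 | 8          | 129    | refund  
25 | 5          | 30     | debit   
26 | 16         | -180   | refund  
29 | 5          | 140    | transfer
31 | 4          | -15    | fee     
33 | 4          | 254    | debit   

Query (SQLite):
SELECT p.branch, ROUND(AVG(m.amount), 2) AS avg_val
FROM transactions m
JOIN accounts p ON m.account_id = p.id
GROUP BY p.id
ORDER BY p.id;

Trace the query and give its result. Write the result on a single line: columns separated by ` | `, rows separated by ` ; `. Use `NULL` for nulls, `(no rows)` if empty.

Join each transactions row to its accounts via account_id.
Group joined rows by accounts.id; compute ROUND(AVG(m.amount), 2) per group.
  2: ids {14, 16} → ROUND(AVG(m.amount), 2)=302
  4: ids {31, 33} → ROUND(AVG(m.amount), 2)=119.5
  5: ids {19, 25, 29} → ROUND(AVG(m.amount), 2)=188.33
  8: ids {21} → ROUND(AVG(m.amount), 2)=129
  16: ids {15, 17, 26} → ROUND(AVG(m.amount), 2)=-87.67

Fresno | 302 ; Austin | 119.5 ; Reno | 188.33 ; Austin | 129 ; Austin | -87.67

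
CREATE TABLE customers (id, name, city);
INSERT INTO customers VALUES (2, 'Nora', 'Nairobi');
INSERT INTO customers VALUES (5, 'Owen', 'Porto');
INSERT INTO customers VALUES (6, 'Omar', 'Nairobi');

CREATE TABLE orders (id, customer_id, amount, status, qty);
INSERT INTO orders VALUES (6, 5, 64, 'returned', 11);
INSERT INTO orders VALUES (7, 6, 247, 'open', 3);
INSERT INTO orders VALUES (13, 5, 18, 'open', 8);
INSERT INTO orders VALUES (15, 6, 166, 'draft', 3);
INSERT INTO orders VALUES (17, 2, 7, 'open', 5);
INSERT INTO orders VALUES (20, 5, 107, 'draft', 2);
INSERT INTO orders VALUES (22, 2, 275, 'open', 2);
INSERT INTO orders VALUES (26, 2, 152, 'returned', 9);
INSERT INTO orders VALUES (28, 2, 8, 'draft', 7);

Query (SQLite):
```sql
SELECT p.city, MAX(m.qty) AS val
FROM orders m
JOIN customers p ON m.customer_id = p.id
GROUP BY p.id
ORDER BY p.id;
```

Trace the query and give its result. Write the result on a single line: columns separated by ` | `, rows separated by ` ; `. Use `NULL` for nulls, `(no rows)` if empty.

Nairobi | 9 ; Porto | 11 ; Nairobi | 3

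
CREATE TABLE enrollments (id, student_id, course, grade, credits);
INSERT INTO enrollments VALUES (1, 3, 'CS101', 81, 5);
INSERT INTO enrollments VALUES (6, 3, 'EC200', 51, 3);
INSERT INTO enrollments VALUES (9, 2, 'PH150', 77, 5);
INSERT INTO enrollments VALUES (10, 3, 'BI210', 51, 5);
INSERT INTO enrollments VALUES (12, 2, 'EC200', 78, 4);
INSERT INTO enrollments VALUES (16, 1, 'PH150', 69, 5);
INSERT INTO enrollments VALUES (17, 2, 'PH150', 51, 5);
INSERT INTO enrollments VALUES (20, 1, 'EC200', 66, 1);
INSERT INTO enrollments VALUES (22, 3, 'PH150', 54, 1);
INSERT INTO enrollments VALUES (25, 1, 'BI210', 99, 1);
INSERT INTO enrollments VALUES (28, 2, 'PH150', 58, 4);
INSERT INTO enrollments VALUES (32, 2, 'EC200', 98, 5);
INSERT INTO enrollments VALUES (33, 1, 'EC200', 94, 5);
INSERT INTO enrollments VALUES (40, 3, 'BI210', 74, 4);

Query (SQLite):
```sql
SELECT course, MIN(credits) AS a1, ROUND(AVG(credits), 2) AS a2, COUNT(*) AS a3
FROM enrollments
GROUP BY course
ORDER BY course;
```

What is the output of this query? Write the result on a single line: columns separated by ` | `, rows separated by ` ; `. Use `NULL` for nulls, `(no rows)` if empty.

BI210 | 1 | 3.33 | 3 ; CS101 | 5 | 5 | 1 ; EC200 | 1 | 3.6 | 5 ; PH150 | 1 | 4 | 5

Group enrollments by course.
Per group compute: MIN(credits), ROUND(AVG(credits), 2), COUNT(*).
  BI210: ids {10, 25, 40} → MIN(credits)=1, ROUND(AVG(credits), 2)=3.33, COUNT(*)=3
  CS101: ids {1} → MIN(credits)=5, ROUND(AVG(credits), 2)=5, COUNT(*)=1
  EC200: ids {6, 12, 20, 32, 33} → MIN(credits)=1, ROUND(AVG(credits), 2)=3.6, COUNT(*)=5
  PH150: ids {9, 16, 17, 22, 28} → MIN(credits)=1, ROUND(AVG(credits), 2)=4, COUNT(*)=5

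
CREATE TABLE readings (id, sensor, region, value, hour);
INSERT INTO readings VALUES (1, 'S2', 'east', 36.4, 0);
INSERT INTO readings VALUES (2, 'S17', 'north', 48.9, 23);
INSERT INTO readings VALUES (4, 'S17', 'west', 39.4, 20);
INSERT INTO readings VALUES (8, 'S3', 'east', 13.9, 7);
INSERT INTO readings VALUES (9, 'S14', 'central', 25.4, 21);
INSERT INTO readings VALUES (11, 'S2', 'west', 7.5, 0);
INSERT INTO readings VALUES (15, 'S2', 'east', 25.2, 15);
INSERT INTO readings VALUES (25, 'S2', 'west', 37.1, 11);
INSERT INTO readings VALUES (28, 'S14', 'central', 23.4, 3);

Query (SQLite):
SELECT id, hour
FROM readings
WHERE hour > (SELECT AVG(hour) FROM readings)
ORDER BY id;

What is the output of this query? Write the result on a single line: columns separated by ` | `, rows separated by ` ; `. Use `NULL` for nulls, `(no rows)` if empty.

2 | 23 ; 4 | 20 ; 9 | 21 ; 15 | 15

Scalar subquery: AVG(hour) over all readings rows = 11.111111 (≈; comparison uses full precision).
Keep rows where hour > that value.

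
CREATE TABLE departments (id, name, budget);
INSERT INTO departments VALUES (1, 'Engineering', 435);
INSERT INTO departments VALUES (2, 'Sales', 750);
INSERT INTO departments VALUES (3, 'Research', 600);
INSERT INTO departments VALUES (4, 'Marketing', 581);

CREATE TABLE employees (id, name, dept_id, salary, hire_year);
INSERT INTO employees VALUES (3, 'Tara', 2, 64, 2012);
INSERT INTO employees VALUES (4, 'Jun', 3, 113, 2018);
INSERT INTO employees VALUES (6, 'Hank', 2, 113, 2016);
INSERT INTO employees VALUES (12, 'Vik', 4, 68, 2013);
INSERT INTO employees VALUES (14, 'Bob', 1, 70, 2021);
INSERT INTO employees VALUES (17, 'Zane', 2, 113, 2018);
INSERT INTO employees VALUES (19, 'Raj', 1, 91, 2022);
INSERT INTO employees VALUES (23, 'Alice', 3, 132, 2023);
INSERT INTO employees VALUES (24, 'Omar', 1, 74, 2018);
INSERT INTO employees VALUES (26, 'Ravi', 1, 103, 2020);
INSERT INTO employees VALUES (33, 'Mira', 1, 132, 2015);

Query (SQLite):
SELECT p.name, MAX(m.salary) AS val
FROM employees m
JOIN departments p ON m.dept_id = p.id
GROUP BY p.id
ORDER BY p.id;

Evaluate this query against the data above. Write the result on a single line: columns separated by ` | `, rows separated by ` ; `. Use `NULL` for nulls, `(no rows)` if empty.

Engineering | 132 ; Sales | 113 ; Research | 132 ; Marketing | 68

Join each employees row to its departments via dept_id.
Group joined rows by departments.id; compute MAX(m.salary) per group.
  1: ids {14, 19, 24, 26, 33} → MAX(m.salary)=132
  2: ids {3, 6, 17} → MAX(m.salary)=113
  3: ids {4, 23} → MAX(m.salary)=132
  4: ids {12} → MAX(m.salary)=68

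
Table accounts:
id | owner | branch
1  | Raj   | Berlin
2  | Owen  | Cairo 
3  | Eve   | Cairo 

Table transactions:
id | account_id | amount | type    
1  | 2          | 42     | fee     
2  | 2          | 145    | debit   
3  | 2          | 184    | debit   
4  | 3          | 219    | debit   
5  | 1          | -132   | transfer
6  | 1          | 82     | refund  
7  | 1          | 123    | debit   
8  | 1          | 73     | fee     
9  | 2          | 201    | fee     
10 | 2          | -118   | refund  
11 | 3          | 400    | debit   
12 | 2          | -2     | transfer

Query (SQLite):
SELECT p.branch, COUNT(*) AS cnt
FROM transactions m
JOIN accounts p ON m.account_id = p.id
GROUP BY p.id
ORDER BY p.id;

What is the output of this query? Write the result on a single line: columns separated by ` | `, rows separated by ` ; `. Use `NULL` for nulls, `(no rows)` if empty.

Join each transactions row to its accounts via account_id.
Group joined rows by accounts.id; compute COUNT(*) per group.
  1: ids {5, 6, 7, 8} → COUNT(*)=4
  2: ids {1, 2, 3, 9, 10, 12} → COUNT(*)=6
  3: ids {4, 11} → COUNT(*)=2

Berlin | 4 ; Cairo | 6 ; Cairo | 2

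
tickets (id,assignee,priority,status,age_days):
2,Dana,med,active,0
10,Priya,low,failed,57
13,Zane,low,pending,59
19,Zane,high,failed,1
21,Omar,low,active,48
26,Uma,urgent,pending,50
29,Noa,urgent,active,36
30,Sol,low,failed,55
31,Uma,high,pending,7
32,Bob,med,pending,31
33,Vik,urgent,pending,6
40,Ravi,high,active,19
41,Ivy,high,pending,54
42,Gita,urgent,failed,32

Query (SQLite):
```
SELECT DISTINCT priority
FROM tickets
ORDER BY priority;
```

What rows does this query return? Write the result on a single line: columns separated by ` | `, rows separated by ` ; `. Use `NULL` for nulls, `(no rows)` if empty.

Collect distinct priority values from tickets.

high ; low ; med ; urgent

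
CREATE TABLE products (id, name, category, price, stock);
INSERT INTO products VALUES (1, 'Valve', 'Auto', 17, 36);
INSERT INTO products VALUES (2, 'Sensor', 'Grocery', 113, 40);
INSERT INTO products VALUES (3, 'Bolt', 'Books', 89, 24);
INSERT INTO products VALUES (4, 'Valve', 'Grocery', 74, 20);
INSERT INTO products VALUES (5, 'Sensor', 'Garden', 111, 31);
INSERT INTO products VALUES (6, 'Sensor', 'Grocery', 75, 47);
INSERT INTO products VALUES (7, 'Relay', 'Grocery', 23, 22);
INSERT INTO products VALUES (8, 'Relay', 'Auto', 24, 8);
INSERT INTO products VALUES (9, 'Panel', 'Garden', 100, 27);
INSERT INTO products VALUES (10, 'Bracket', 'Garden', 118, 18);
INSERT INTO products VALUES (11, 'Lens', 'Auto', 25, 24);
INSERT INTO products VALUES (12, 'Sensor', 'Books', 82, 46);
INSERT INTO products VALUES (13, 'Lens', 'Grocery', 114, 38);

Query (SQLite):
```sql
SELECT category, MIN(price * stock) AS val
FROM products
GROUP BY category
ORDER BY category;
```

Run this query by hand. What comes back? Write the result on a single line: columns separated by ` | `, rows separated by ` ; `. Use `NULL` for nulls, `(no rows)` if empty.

For each row compute price * stock.
Group by category; take MIN of the expression per group.
  Auto: ids {1, 8, 11} → MIN(price * stock)=192
  Books: ids {3, 12} → MIN(price * stock)=2136
  Garden: ids {5, 9, 10} → MIN(price * stock)=2124
  Grocery: ids {2, 4, 6, 7, 13} → MIN(price * stock)=506

Auto | 192 ; Books | 2136 ; Garden | 2124 ; Grocery | 506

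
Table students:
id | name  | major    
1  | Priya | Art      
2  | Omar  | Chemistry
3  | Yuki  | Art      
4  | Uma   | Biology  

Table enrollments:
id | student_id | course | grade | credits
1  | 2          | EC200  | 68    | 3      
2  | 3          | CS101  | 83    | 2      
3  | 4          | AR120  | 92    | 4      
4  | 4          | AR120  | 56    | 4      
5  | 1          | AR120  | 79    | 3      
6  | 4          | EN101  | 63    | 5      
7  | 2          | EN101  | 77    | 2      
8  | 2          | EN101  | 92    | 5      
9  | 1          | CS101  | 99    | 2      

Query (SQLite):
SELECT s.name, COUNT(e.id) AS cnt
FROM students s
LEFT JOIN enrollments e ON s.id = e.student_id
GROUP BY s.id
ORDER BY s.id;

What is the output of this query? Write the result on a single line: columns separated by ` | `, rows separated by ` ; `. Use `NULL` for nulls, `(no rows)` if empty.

Priya | 2 ; Omar | 3 ; Yuki | 1 ; Uma | 3

LEFT JOIN keeps every students row; unmatched ones get NULL for enrollments columns.
Group by students.id and compute COUNT(e.id). COUNT(col) of an all-NULL group is 0.
  1: ids {5, 9} → COUNT(e.id)=2
  2: ids {1, 7, 8} → COUNT(e.id)=3
  3: ids {2} → COUNT(e.id)=1
  4: ids {3, 4, 6} → COUNT(e.id)=3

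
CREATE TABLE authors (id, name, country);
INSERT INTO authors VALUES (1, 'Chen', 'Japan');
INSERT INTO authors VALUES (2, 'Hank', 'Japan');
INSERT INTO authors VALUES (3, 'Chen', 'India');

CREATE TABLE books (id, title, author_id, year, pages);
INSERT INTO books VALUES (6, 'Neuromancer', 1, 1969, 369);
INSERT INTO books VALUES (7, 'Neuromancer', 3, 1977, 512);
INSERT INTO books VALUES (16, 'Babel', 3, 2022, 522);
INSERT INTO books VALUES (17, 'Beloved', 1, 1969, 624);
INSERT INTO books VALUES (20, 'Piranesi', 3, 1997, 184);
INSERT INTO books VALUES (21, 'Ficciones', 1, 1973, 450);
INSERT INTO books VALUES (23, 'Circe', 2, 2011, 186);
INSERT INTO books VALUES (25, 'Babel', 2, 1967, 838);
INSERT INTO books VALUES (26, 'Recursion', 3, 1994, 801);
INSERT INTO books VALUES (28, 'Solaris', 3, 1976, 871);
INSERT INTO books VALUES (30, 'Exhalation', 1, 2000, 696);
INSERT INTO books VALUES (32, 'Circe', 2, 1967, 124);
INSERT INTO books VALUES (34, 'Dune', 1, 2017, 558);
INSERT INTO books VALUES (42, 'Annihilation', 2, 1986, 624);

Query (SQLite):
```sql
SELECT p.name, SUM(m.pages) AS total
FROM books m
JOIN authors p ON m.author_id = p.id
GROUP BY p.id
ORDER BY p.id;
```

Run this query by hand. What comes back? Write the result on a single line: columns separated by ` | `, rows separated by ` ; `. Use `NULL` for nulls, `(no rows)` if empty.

Join each books row to its authors via author_id.
Group joined rows by authors.id; compute SUM(m.pages) per group.
  1: ids {6, 17, 21, 30, 34} → SUM(m.pages)=2697
  2: ids {23, 25, 32, 42} → SUM(m.pages)=1772
  3: ids {7, 16, 20, 26, 28} → SUM(m.pages)=2890

Chen | 2697 ; Hank | 1772 ; Chen | 2890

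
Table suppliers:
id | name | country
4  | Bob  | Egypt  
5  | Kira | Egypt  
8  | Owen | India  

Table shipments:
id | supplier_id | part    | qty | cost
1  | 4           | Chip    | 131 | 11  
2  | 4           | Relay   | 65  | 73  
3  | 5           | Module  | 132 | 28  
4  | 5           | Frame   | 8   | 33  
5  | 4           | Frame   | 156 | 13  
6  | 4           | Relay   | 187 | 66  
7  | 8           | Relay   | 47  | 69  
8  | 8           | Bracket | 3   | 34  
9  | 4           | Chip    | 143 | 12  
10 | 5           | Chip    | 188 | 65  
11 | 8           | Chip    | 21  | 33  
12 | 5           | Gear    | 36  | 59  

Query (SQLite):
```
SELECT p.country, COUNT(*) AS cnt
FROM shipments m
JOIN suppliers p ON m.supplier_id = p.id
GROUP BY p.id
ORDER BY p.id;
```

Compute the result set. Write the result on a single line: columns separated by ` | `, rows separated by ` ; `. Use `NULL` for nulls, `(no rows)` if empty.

Join each shipments row to its suppliers via supplier_id.
Group joined rows by suppliers.id; compute COUNT(*) per group.
  4: ids {1, 2, 5, 6, 9} → COUNT(*)=5
  5: ids {3, 4, 10, 12} → COUNT(*)=4
  8: ids {7, 8, 11} → COUNT(*)=3

Egypt | 5 ; Egypt | 4 ; India | 3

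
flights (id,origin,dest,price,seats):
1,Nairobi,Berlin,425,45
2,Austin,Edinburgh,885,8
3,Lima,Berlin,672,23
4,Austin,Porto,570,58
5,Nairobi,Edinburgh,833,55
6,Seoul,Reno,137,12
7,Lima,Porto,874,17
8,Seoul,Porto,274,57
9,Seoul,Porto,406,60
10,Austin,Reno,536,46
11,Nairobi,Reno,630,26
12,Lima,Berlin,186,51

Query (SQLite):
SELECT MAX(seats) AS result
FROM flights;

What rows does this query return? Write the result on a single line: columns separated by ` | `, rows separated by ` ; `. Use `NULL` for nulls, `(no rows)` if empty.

60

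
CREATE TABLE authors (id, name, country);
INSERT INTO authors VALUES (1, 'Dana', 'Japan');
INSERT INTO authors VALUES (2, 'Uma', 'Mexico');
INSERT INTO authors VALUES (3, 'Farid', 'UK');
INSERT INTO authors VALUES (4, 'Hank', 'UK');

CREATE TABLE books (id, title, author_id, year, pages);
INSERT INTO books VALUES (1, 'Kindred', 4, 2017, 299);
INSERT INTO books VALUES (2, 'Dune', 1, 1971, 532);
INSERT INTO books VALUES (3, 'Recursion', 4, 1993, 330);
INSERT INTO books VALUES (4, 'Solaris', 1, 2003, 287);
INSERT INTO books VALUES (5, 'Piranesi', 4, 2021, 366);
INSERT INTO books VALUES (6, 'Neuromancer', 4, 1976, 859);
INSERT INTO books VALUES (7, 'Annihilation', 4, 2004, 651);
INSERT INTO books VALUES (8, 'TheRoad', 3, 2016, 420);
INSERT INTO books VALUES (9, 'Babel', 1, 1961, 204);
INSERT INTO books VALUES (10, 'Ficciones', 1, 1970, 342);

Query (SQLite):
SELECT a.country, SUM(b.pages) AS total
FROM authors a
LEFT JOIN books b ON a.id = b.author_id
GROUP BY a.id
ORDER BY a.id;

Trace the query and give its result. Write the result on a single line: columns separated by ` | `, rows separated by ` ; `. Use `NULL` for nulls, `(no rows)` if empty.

LEFT JOIN keeps every authors row; unmatched ones get NULL for books columns.
Group by authors.id and compute SUM(b.pages). SUM over an all-NULL group is NULL.
  1: ids {2, 4, 9, 10} → SUM(b.pages)=1365
  2: ids {—} → SUM(b.pages)=NULL
  3: ids {8} → SUM(b.pages)=420
  4: ids {1, 3, 5, 6, 7} → SUM(b.pages)=2505

Japan | 1365 ; Mexico | NULL ; UK | 420 ; UK | 2505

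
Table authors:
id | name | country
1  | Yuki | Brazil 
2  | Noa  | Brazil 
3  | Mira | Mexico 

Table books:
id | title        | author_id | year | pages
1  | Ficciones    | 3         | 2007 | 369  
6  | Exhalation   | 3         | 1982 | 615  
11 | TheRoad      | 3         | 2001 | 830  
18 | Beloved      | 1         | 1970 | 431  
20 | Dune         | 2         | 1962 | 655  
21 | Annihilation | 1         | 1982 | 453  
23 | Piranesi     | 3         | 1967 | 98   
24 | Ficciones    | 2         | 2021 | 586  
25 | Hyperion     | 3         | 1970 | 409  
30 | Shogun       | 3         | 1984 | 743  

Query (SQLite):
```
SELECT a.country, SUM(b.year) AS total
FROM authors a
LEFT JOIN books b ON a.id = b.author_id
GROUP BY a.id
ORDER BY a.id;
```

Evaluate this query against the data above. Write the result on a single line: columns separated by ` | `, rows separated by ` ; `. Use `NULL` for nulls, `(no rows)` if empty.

LEFT JOIN keeps every authors row; unmatched ones get NULL for books columns.
Group by authors.id and compute SUM(b.year). SUM over an all-NULL group is NULL.
  1: ids {18, 21} → SUM(b.year)=3952
  2: ids {20, 24} → SUM(b.year)=3983
  3: ids {1, 6, 11, 23, 25, 30} → SUM(b.year)=11911

Brazil | 3952 ; Brazil | 3983 ; Mexico | 11911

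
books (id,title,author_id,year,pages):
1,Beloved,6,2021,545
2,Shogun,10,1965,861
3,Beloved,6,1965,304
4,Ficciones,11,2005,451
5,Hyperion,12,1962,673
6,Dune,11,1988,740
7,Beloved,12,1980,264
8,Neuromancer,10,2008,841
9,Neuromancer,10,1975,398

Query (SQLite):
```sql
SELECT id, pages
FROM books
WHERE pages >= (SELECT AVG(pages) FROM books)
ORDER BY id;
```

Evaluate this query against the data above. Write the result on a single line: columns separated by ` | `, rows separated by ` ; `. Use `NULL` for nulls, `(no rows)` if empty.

2 | 861 ; 5 | 673 ; 6 | 740 ; 8 | 841

Scalar subquery: AVG(pages) over all books rows = 564.111111 (≈; comparison uses full precision).
Keep rows where pages >= that value.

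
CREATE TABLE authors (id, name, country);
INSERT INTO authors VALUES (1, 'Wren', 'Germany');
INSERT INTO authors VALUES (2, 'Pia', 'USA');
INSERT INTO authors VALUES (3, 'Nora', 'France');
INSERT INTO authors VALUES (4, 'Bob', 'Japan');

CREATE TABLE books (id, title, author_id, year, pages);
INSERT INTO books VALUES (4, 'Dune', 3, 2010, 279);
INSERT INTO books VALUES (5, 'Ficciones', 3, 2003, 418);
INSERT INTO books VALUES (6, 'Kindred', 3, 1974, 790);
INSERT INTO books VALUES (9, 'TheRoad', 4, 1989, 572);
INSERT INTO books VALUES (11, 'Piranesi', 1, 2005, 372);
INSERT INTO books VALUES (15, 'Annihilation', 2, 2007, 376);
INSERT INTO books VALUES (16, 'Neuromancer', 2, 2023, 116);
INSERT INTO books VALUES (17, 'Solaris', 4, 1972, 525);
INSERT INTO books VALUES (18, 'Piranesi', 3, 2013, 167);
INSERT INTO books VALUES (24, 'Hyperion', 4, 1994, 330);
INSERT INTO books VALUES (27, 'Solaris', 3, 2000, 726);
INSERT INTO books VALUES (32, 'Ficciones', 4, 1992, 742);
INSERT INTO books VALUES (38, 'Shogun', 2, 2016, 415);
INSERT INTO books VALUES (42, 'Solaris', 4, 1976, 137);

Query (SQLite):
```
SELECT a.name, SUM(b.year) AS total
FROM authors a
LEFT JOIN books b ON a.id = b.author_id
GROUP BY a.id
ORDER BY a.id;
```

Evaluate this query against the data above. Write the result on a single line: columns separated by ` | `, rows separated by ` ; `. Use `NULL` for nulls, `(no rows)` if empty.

Wren | 2005 ; Pia | 6046 ; Nora | 10000 ; Bob | 9923

LEFT JOIN keeps every authors row; unmatched ones get NULL for books columns.
Group by authors.id and compute SUM(b.year). SUM over an all-NULL group is NULL.
  1: ids {11} → SUM(b.year)=2005
  2: ids {15, 16, 38} → SUM(b.year)=6046
  3: ids {4, 5, 6, 18, 27} → SUM(b.year)=10000
  4: ids {9, 17, 24, 32, 42} → SUM(b.year)=9923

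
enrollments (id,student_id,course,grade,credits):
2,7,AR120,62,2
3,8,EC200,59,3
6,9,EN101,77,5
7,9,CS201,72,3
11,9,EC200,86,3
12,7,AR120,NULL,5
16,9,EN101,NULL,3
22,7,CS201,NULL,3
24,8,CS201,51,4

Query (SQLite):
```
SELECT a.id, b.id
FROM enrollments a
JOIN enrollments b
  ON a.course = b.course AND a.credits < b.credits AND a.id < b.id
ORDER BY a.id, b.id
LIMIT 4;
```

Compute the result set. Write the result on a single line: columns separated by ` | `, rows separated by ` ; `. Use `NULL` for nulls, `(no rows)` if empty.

2 | 12 ; 7 | 24 ; 22 | 24

Pairs (a,b) with same course, a.credits < b.credits, a.id < b.id.
course groups: AR120:{2,12} CS201:{7,22,24} EC200:{3,11} EN101:{6,16}
Ordered by (a.id, b.id); first 4.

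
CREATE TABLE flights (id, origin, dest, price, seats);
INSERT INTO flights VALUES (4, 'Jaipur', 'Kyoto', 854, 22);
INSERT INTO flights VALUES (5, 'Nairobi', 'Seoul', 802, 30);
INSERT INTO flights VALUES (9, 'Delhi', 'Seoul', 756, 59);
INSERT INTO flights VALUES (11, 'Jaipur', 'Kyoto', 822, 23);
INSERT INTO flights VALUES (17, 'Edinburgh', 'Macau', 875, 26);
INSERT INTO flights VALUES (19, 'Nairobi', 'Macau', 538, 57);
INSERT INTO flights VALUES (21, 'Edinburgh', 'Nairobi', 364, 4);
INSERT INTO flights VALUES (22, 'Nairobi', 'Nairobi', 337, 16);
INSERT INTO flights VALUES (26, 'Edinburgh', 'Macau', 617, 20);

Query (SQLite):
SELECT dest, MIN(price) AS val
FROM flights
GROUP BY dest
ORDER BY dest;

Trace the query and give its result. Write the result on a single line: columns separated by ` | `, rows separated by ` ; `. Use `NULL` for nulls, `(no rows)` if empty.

Partition flights by dest; compute MIN(price) within each group.
  Kyoto: ids {4, 11} → MIN(price)=822
  Macau: ids {17, 19, 26} → MIN(price)=538
  Nairobi: ids {21, 22} → MIN(price)=337
  Seoul: ids {5, 9} → MIN(price)=756

Kyoto | 822 ; Macau | 538 ; Nairobi | 337 ; Seoul | 756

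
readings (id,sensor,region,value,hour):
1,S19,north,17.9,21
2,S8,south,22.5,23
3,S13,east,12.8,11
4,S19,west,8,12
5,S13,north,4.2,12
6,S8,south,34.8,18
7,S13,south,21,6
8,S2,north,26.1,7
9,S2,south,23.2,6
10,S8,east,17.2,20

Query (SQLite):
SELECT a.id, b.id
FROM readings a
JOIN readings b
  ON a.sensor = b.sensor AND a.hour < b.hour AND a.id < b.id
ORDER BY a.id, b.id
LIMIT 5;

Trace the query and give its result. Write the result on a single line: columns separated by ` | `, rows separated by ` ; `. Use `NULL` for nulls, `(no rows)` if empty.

3 | 5 ; 6 | 10

Pairs (a,b) with same sensor, a.hour < b.hour, a.id < b.id.
sensor groups: S13:{3,5,7} S19:{1,4} S2:{8,9} S8:{2,6,10}
Ordered by (a.id, b.id); first 5.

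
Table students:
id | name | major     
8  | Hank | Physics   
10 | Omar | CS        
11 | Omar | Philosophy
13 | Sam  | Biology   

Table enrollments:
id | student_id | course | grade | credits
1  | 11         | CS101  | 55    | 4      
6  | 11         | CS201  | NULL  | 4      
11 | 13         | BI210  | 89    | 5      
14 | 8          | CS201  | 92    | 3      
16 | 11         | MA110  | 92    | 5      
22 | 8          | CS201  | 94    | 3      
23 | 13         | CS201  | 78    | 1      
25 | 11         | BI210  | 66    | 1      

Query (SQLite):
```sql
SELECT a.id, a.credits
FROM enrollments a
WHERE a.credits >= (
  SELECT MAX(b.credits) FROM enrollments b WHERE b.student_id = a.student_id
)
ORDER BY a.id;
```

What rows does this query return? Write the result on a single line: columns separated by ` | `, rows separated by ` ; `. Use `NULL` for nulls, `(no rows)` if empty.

11 | 5 ; 14 | 3 ; 16 | 5 ; 22 | 3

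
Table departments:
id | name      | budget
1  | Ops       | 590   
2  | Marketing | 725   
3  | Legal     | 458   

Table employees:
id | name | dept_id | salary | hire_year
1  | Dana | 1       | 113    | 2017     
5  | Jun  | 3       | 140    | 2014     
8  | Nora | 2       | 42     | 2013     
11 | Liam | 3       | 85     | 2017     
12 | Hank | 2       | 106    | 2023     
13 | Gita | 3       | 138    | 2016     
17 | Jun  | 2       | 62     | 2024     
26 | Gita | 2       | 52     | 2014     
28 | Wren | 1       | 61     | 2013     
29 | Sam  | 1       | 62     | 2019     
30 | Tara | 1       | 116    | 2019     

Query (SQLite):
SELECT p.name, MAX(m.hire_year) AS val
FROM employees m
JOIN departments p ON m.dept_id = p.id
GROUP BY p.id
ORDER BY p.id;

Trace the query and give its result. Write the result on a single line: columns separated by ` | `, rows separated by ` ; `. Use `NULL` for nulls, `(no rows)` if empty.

Join each employees row to its departments via dept_id.
Group joined rows by departments.id; compute MAX(m.hire_year) per group.
  1: ids {1, 28, 29, 30} → MAX(m.hire_year)=2019
  2: ids {8, 12, 17, 26} → MAX(m.hire_year)=2024
  3: ids {5, 11, 13} → MAX(m.hire_year)=2017

Ops | 2019 ; Marketing | 2024 ; Legal | 2017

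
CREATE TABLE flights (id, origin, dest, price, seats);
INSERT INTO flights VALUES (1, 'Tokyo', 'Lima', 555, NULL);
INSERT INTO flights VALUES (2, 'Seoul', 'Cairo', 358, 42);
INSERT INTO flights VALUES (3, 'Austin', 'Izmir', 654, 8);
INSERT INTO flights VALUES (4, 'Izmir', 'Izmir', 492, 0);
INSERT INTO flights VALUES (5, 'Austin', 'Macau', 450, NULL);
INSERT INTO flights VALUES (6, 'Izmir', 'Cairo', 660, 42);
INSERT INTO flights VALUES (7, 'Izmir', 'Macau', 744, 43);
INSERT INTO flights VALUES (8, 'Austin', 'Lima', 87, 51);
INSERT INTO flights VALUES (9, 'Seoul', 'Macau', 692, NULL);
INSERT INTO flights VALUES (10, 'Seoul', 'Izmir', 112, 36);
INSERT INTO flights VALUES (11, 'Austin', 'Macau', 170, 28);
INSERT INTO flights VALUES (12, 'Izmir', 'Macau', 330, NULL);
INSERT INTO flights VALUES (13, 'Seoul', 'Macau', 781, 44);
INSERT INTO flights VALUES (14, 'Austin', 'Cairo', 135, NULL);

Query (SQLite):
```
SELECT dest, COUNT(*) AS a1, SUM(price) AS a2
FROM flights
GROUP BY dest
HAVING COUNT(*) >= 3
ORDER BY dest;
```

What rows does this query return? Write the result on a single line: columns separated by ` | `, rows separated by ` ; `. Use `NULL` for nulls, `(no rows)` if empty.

Group flights by dest.
Per group compute: COUNT(*), SUM(price).
HAVING: drop groups with fewer than 3 rows.
  Cairo: ids {2, 6, 14} → COUNT(*)=3, SUM(price)=1153
  Izmir: ids {3, 4, 10} → COUNT(*)=3, SUM(price)=1258
  Lima: ids {1, 8} → COUNT(*)=2, SUM(price)=642
  Macau: ids {5, 7, 9, 11, 12, 13} → COUNT(*)=6, SUM(price)=3167

Cairo | 3 | 1153 ; Izmir | 3 | 1258 ; Macau | 6 | 3167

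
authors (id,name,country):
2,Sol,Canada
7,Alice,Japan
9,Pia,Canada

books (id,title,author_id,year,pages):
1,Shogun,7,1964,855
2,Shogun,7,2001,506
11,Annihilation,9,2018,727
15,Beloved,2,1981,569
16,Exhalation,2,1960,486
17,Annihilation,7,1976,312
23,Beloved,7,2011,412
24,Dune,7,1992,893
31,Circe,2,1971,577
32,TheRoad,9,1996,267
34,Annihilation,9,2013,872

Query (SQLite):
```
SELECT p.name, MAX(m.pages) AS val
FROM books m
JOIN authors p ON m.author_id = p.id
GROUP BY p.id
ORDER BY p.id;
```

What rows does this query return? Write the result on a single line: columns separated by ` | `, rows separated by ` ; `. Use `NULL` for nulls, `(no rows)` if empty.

Join each books row to its authors via author_id.
Group joined rows by authors.id; compute MAX(m.pages) per group.
  2: ids {15, 16, 31} → MAX(m.pages)=577
  7: ids {1, 2, 17, 23, 24} → MAX(m.pages)=893
  9: ids {11, 32, 34} → MAX(m.pages)=872

Sol | 577 ; Alice | 893 ; Pia | 872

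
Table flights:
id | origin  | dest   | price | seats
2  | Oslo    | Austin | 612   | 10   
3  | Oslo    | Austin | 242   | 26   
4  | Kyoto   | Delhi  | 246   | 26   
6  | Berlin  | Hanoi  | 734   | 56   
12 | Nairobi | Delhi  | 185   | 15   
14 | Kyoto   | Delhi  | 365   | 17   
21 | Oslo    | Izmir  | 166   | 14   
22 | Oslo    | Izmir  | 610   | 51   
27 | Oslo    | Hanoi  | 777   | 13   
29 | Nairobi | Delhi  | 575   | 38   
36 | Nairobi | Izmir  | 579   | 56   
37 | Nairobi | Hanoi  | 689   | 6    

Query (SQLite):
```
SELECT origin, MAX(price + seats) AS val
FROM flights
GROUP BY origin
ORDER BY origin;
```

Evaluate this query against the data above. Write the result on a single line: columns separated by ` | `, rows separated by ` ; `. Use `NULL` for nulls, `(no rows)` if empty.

For each row compute price + seats.
Group by origin; take MAX of the expression per group.
  Berlin: ids {6} → MAX(price + seats)=790
  Kyoto: ids {4, 14} → MAX(price + seats)=382
  Nairobi: ids {12, 29, 36, 37} → MAX(price + seats)=695
  Oslo: ids {2, 3, 21, 22, 27} → MAX(price + seats)=790

Berlin | 790 ; Kyoto | 382 ; Nairobi | 695 ; Oslo | 790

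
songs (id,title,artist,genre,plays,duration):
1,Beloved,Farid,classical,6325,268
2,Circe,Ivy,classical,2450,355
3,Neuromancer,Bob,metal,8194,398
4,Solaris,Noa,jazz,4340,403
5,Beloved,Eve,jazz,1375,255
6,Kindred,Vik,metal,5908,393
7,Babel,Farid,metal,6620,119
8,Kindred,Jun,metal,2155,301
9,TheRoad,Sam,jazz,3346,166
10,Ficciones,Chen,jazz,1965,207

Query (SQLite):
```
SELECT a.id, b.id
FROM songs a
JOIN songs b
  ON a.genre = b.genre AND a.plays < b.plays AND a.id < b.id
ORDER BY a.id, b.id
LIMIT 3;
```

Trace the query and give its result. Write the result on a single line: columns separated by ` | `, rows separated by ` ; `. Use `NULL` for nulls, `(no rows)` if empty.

5 | 9 ; 5 | 10 ; 6 | 7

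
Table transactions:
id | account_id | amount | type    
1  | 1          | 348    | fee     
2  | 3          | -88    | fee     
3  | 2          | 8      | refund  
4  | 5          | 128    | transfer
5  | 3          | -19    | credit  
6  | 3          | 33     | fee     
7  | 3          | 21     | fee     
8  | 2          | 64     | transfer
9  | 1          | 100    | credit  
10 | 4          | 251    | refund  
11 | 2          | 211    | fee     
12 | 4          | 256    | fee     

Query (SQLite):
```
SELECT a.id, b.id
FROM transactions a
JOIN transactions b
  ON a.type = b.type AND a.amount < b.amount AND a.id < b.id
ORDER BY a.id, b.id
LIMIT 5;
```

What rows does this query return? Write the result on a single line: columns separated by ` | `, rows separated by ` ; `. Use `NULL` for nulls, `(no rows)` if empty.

Pairs (a,b) with same type, a.amount < b.amount, a.id < b.id.
type groups: credit:{5,9} fee:{1,2,6,7,11,12} refund:{3,10} transfer:{4,8}
Ordered by (a.id, b.id); first 5.

2 | 6 ; 2 | 7 ; 2 | 11 ; 2 | 12 ; 3 | 10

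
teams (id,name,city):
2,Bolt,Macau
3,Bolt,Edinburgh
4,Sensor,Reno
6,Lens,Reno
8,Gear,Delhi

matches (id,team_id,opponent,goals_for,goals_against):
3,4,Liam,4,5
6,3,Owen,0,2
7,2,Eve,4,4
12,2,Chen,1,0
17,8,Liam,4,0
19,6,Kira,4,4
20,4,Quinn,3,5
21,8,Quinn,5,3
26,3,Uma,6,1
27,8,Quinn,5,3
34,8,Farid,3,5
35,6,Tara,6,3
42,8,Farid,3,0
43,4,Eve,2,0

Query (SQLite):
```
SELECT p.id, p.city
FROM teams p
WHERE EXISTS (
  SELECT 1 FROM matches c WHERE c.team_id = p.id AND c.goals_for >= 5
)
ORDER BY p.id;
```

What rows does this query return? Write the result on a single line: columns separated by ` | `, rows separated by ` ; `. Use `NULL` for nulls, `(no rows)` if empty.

For each teams row, check whether any matches with matching team_id has goals_for >= 5.
Keep rows where that is true.

3 | Edinburgh ; 6 | Reno ; 8 | Delhi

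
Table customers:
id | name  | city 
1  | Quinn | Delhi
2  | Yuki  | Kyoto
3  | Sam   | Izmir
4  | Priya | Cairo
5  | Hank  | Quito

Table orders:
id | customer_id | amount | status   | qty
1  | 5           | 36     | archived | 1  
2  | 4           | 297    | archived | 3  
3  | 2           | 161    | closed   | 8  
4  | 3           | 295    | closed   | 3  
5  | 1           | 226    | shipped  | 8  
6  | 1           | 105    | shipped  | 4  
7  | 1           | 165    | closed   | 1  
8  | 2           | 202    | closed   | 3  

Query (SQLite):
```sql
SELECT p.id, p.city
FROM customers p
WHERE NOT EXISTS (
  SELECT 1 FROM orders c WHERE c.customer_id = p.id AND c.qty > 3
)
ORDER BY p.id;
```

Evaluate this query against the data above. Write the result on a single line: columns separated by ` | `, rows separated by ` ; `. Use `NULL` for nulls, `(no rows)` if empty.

For each customers row, check whether any orders with matching customer_id has qty > 3.
Keep rows where that is false.

3 | Izmir ; 4 | Cairo ; 5 | Quito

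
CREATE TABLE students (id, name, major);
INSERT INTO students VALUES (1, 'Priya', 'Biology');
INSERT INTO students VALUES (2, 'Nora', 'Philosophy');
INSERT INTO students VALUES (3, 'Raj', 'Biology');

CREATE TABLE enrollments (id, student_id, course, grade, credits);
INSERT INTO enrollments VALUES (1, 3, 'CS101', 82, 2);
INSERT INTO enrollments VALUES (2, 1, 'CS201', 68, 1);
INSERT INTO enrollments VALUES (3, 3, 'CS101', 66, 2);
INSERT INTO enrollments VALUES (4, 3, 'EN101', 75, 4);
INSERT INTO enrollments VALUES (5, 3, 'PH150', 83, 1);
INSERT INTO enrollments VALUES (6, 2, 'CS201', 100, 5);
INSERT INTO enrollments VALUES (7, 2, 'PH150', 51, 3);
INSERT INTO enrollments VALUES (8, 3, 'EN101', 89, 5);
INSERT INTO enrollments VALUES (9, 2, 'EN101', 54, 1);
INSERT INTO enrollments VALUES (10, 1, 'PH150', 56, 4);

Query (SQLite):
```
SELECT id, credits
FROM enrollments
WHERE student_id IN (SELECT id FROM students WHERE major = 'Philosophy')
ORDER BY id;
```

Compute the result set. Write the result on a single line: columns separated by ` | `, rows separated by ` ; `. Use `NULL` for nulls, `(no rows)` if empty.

6 | 5 ; 7 | 3 ; 9 | 1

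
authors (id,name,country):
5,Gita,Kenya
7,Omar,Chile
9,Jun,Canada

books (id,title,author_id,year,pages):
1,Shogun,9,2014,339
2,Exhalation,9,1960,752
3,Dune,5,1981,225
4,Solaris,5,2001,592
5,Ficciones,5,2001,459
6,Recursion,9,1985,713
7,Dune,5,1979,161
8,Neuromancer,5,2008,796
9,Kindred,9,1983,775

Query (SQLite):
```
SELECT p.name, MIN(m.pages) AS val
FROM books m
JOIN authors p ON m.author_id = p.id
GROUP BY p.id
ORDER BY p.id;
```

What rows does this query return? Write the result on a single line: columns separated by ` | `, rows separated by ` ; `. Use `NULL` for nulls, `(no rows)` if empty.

Join each books row to its authors via author_id.
Group joined rows by authors.id; compute MIN(m.pages) per group.
  5: ids {3, 4, 5, 7, 8} → MIN(m.pages)=161
  9: ids {1, 2, 6, 9} → MIN(m.pages)=339

Gita | 161 ; Jun | 339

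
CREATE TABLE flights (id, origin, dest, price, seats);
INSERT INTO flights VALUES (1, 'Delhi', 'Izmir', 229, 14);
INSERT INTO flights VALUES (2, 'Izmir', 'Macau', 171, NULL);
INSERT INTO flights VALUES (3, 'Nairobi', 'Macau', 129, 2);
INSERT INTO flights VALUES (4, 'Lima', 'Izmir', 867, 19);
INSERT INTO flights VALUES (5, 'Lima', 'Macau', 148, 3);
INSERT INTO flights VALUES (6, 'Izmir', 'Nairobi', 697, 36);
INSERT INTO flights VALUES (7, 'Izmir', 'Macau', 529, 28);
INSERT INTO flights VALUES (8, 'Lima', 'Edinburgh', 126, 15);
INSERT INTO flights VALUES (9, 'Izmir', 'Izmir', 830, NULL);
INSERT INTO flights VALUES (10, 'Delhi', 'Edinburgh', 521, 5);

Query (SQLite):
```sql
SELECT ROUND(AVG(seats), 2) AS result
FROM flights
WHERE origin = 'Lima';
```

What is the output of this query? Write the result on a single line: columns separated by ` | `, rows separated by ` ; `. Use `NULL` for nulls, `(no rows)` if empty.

12.33

Rows where origin='Lima' → seats values: [19, 3, 15].
AVG = 37 / 3 (rounded to 2 dp).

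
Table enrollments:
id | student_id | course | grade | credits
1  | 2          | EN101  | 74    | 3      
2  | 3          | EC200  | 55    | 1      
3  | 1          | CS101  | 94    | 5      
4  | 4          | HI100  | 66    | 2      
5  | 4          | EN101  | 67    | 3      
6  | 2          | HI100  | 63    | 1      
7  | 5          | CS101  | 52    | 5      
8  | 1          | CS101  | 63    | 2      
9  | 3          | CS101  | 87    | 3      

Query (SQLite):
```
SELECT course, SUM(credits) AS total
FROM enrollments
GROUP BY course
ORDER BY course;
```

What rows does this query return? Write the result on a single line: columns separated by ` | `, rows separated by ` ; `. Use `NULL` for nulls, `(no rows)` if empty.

Partition enrollments by course; compute SUM(credits) within each group.
  CS101: ids {3, 7, 8, 9} → SUM(credits)=15
  EC200: ids {2} → SUM(credits)=1
  EN101: ids {1, 5} → SUM(credits)=6
  HI100: ids {4, 6} → SUM(credits)=3

CS101 | 15 ; EC200 | 1 ; EN101 | 6 ; HI100 | 3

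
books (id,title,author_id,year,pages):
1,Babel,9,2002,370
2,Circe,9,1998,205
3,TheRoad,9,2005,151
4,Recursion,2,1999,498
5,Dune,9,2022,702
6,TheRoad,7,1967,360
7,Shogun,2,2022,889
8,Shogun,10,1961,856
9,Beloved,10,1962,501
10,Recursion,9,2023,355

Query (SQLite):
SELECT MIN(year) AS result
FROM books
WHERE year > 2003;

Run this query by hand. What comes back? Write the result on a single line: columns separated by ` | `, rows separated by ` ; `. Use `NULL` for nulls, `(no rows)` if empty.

2005

Rows where year > 2003 → year values: [2005, 2022, 2022, 2023].
MIN of non-NULL values = 2005.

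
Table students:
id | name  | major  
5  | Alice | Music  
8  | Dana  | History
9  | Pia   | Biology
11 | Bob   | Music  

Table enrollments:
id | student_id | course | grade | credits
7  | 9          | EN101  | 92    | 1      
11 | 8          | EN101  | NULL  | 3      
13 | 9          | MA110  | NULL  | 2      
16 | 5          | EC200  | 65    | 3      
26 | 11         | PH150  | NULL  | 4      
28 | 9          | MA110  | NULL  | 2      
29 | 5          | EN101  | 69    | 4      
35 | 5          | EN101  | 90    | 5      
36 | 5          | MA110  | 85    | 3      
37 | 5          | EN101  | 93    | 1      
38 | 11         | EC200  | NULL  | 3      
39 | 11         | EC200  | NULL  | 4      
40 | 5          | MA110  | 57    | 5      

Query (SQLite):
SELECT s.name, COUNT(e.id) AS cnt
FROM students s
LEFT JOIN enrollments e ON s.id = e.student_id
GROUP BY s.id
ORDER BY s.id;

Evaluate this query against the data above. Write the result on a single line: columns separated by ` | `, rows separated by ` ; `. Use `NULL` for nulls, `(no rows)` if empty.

Alice | 6 ; Dana | 1 ; Pia | 3 ; Bob | 3

LEFT JOIN keeps every students row; unmatched ones get NULL for enrollments columns.
Group by students.id and compute COUNT(e.id). COUNT(col) of an all-NULL group is 0.
  5: ids {16, 29, 35, 36, 37, 40} → COUNT(e.id)=6
  8: ids {11} → COUNT(e.id)=1
  9: ids {7, 13, 28} → COUNT(e.id)=3
  11: ids {26, 38, 39} → COUNT(e.id)=3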